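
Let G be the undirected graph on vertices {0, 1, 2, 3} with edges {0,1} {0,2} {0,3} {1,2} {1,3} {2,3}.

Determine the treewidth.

3

A width-3 tree decomposition is:
Bags: B1 = {0, 1, 2, 3}
Tree: (single bag)
With just one bag of size 4, the width is 4 − 1 = 3, so tw(G) ≤ 3. Conversely, {0, 1, 2, 3} is a clique of size 4, and the vertices of any clique must share a bag in every tree decomposition; so some bag has ≥ 4 vertices and tw(G) ≥ 3. The upper and lower bounds meet at 3, so that is the treewidth.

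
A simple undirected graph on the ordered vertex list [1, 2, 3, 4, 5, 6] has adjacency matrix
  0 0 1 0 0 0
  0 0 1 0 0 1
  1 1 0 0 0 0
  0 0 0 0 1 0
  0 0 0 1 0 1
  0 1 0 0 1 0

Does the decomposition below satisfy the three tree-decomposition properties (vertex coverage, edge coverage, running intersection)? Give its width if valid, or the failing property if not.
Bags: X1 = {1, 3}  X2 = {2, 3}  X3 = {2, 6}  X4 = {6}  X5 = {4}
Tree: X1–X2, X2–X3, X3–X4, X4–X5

No — vertex 5 appears in no bag.

A tree decomposition must satisfy three properties: every vertex lies in some bag; for every edge, both endpoints lie together in some bag; and for every vertex, the bags containing it form a connected subtree. Here vertex 5 appears in no bag, so the decomposition is invalid.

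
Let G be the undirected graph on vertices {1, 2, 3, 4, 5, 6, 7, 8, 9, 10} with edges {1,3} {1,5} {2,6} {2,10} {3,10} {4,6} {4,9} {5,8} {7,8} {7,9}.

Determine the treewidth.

A width-2 tree decomposition is:
Bags: B1 = {7, 8, 9}  B2 = {4, 8, 9}  B3 = {4, 6, 8}  B4 = {2, 6, 8}  B5 = {2, 8, 10}  B6 = {3, 8, 10}  B7 = {1, 3, 8}  B8 = {1, 5, 8}
Tree: B1–B2, B2–B3, B3–B4, B4–B5, B5–B6, B6–B7, B7–B8
Each bag holds 3 vertices, so the decomposition has width 2, which upper-bounds the treewidth. The edges 8–7–9–4–6–2–10–3–1–5–8 form a cycle, so G is not a tree and its treewidth is at least 2. Hence tw(G) = 2 exactly.

2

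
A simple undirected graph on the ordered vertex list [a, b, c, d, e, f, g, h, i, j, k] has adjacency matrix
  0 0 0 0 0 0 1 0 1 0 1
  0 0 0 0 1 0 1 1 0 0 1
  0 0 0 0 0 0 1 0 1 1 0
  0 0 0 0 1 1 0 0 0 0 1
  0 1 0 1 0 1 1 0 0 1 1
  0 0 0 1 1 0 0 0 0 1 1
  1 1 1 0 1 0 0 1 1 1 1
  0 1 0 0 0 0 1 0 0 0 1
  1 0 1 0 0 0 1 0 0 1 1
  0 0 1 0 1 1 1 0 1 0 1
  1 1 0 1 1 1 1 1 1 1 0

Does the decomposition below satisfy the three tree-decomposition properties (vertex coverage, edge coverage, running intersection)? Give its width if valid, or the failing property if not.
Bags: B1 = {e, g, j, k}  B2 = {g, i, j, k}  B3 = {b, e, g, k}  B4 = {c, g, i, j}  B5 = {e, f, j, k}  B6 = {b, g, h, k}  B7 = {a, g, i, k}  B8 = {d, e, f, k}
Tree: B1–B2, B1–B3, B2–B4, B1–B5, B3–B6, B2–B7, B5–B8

Every vertex of G appears in some bag (union = {a, b, c, d, e, f, g, h, i, j, k}); every edge is covered by a bag; and for each vertex v the set of bags containing v is connected in the bag tree. The decomposition is therefore valid. The largest bag has 4 vertices, so the width is 3.

Yes; width 3.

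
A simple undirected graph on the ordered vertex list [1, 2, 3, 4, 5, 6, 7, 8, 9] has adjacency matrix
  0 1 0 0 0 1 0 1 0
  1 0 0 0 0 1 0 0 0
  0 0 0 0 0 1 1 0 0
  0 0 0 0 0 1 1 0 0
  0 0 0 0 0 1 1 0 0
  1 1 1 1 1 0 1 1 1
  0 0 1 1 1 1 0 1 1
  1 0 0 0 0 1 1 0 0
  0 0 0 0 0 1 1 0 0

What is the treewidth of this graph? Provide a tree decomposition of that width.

Treewidth 2.
One optimal decomposition is:
Bags: B1 = {3, 6, 7}  B2 = {4, 6, 7}  B3 = {5, 6, 7}  B4 = {6, 7, 8}  B5 = {6, 7, 9}  B6 = {1, 6, 8}  B7 = {1, 2, 6}
Tree: B1–B2, B2–B3, B2–B4, B3–B5, B4–B6, B6–B7

Every bag has size at most 3, so the width is 3 − 1 = 2 and tw(G) ≤ 2. On the other hand G contains the 3-clique {1, 6, 8}. A clique must lie in a single bag of any decomposition, so no decomposition can have width below 2. Hence tw(G) = 2 exactly.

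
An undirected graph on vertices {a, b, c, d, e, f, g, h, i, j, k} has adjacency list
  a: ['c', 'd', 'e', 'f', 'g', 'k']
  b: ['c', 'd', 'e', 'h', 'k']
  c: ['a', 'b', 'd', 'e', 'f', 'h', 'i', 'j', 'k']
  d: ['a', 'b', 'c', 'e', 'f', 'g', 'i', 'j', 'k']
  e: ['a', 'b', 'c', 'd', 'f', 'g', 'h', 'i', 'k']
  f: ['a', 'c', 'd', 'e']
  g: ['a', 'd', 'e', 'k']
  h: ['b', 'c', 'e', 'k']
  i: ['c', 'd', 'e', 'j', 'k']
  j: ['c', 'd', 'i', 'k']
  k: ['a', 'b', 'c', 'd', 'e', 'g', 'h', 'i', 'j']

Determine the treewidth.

A width-4 tree decomposition is:
Bags: B1 = {a, c, d, e, f}  B2 = {a, c, d, e, k}  B3 = {a, d, e, g, k}  B4 = {c, d, e, i, k}  B5 = {b, c, d, e, k}  B6 = {c, d, i, j, k}  B7 = {b, c, e, h, k}
Tree: B1–B2, B2–B3, B2–B4, B4–B5, B4–B6, B5–B7
Every bag has size at most 5, so the width is 5 − 1 = 4 and tw(G) ≤ 4. On the other hand G contains the 5-clique {a, c, d, e, f}. A clique must lie in a single bag of any decomposition, so no decomposition can have width below 4. Hence tw(G) = 4 exactly.

4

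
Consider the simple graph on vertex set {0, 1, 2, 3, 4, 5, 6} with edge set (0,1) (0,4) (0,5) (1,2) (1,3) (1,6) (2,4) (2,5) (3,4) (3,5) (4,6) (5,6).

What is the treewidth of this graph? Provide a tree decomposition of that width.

Each bag holds 4 vertices, so the decomposition has width 3, which upper-bounds the treewidth. For the lower bound: the 4 vertex sets {0,1}, {2,5}, {4}, {6} are disjoint, each induces a connected subgraph, and every pair is joined by at least one edge of G. Contracting each set to a single vertex therefore yields K_{4} as a minor, and since treewidth is minor-monotone, tw(G) ≥ tw(K_{4}) = 3. The upper and lower bounds meet at 3, so that is the treewidth.

Treewidth 3.
Bags: B1 = {0, 1, 4, 5}  B2 = {1, 2, 4, 5}  B3 = {1, 4, 5, 6}  B4 = {1, 3, 4, 5}
Tree: B1–B2, B2–B3, B3–B4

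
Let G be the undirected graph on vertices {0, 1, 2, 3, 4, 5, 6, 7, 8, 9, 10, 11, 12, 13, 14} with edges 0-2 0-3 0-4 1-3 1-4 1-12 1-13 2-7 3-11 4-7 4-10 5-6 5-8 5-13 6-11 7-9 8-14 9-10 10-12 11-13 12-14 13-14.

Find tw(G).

3

A width-3 tree decomposition is:
Bags: B1 = {2, 7, 9, 10}  B2 = {2, 4, 7, 10}  B3 = {0, 2, 4, 10}  B4 = {0, 4, 10, 12}  B5 = {0, 1, 4, 12}  B6 = {0, 1, 3, 12}  B7 = {1, 3, 12, 14}  B8 = {1, 3, 13, 14}  B9 = {3, 11, 13, 14}  B10 = {8, 11, 13, 14}  B11 = {5, 8, 11, 13}  B12 = {5, 6, 8, 11}
Tree: B1–B2, B2–B3, B3–B4, B4–B5, B5–B6, B6–B7, B7–B8, B8–B9, B9–B10, B10–B11, B11–B12
Each bag holds 4 vertices, so the decomposition has width 3, which upper-bounds the treewidth. For the lower bound: the 4 vertex sets {2,7,9}, {10}, {4}, {0,1,3,12} are disjoint, each induces a connected subgraph, and every pair is joined by at least one edge of G. Contracting each set to a single vertex therefore yields K_{4} as a minor, and since treewidth is minor-monotone, tw(G) ≥ tw(K_{4}) = 3. Hence tw(G) = 3 exactly.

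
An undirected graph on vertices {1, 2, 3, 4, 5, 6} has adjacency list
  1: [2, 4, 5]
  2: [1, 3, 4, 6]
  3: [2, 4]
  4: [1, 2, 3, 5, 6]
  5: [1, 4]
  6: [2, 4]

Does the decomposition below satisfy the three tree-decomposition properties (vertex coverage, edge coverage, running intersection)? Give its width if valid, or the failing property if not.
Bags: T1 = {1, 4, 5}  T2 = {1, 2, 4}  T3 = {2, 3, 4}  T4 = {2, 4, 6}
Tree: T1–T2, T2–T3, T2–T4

Yes; width 2.

Vertex coverage: the bags together contain {1, 2, 3, 4, 5, 6}, the full vertex set. Edge coverage: each edge of G has both endpoints in at least one bag. Running intersection: for every vertex, the bags containing it form a connected subtree. All three properties hold, so this is a valid tree decomposition of width max|bag| − 1 = 2, and hence tw(G) ≤ 2.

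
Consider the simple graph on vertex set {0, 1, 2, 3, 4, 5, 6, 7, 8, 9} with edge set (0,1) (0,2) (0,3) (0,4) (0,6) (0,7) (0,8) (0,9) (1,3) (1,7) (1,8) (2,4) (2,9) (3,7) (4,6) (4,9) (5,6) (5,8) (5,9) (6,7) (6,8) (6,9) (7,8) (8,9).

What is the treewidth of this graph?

3

A width-3 tree decomposition is:
Bags: B1 = {0, 6, 8, 9}  B2 = {0, 4, 6, 9}  B3 = {0, 6, 7, 8}  B4 = {5, 6, 8, 9}  B5 = {0, 1, 7, 8}  B6 = {0, 2, 4, 9}  B7 = {0, 1, 3, 7}
Tree: B1–B2, B1–B3, B1–B4, B3–B5, B2–B6, B5–B7
Each bag holds 4 vertices, so the decomposition has width 3, which upper-bounds the treewidth. Conversely, {0, 1, 7, 8} is a clique of size 4, and the vertices of any clique must share a bag in every tree decomposition; so some bag has ≥ 4 vertices and tw(G) ≥ 3. Combining the bounds, tw(G) = 3.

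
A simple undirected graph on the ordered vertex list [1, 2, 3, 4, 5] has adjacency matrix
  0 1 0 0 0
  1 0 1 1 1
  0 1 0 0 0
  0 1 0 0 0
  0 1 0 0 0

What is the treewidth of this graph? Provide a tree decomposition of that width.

Every bag has size at most 2, so the width is 2 − 1 = 1 and tw(G) ≤ 1. G has an edge, so its treewidth is at least 1. The upper and lower bounds meet at 1, so that is the treewidth.

Treewidth 1.
One such decomposition:
Bags: B1 = {2, 4}  B2 = {2, 5}  B3 = {1, 2}  B4 = {2, 3}
Tree: B1–B2, B2–B3, B2–B4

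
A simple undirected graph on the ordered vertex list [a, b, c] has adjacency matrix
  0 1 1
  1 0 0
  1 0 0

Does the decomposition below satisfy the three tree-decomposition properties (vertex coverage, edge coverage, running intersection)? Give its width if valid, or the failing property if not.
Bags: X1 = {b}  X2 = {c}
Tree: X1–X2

A tree decomposition must satisfy three properties: every vertex lies in some bag; for every edge, both endpoints lie together in some bag; and for every vertex, the bags containing it form a connected subtree. Here vertex a appears in no bag, so the decomposition is invalid.

No — vertex a appears in no bag.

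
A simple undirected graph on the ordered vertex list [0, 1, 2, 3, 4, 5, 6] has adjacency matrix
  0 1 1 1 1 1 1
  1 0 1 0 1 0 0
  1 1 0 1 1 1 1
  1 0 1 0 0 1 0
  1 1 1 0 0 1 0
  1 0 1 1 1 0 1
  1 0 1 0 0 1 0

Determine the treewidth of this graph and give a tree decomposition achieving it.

Treewidth 3.
One such decomposition:
Bags: B1 = {0, 2, 4, 5}  B2 = {0, 2, 3, 5}  B3 = {0, 2, 5, 6}  B4 = {0, 1, 2, 4}
Tree: B1–B2, B2–B3, B1–B4

Every bag has size at most 4, so the width is 4 − 1 = 3 and tw(G) ≤ 3. For the lower bound, the 4 vertices {0, 1, 2, 4} are pairwise adjacent, and any tree decomposition puts a clique entirely inside one bag — forcing width ≥ 3. Therefore the treewidth is 3.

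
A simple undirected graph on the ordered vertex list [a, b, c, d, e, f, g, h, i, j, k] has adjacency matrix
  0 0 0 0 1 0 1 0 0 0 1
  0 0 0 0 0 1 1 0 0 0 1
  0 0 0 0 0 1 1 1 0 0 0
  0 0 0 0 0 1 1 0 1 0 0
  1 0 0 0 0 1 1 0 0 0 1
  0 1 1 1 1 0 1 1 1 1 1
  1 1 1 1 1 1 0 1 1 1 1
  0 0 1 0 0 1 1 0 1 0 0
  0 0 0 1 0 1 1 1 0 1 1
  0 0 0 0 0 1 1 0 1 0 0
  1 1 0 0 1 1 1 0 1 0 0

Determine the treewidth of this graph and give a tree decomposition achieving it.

Treewidth 3.
One optimal decomposition is:
Bags: B1 = {f, g, i, k}  B2 = {d, f, g, i}  B3 = {f, g, i, j}  B4 = {e, f, g, k}  B5 = {a, e, g, k}  B6 = {b, f, g, k}  B7 = {f, g, h, i}  B8 = {c, f, g, h}
Tree: B1–B2, B2–B3, B1–B4, B4–B5, B4–B6, B1–B7, B7–B8

The largest bag has 4 vertices, giving width 3; this decomposition certifies tw(G) ≤ 3. On the other hand G contains the 4-clique {a, e, g, k}. A clique must lie in a single bag of any decomposition, so no decomposition can have width below 3. Therefore the treewidth is 3.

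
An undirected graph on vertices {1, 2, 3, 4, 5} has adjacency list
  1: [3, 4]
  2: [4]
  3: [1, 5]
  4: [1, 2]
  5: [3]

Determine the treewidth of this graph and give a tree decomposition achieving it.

Treewidth 1.
One optimal decomposition is:
Bags: B1 = {3, 5}  B2 = {1, 3}  B3 = {1, 4}  B4 = {2, 4}
Tree: B1–B2, B2–B3, B3–B4

The largest bag has 2 vertices, giving width 1; this decomposition certifies tw(G) ≤ 1. G has an edge, so its treewidth is at least 1. Therefore the treewidth is 1.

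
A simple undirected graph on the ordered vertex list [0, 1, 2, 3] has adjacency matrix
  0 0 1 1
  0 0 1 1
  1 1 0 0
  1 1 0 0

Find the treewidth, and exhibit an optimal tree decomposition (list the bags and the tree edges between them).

Treewidth 2.
One optimal decomposition is:
Bags: B1 = {1, 2, 3}  B2 = {0, 2, 3}
Tree: B1–B2

Every bag has size at most 3, so the width is 3 − 1 = 2 and tw(G) ≤ 2. For the lower bound, G contains the cycle 2–1–3–0–2, so G is not a forest; only forests have treewidth ≤ 1, hence tw(G) ≥ 2. Therefore the treewidth is 2.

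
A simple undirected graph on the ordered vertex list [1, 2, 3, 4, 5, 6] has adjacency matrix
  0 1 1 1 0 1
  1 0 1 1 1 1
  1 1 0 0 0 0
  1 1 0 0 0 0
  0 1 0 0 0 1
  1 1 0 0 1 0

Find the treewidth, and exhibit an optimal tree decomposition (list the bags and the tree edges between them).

Treewidth 2.
Bags: B1 = {1, 2, 4}  B2 = {1, 2, 6}  B3 = {1, 2, 3}  B4 = {2, 5, 6}
Tree: B1–B2, B1–B3, B2–B4

Every bag has size at most 3, so the width is 3 − 1 = 2 and tw(G) ≤ 2. For the lower bound, the 3 vertices {1, 2, 3} are pairwise adjacent, and any tree decomposition puts a clique entirely inside one bag — forcing width ≥ 2. Combining the bounds, tw(G) = 2.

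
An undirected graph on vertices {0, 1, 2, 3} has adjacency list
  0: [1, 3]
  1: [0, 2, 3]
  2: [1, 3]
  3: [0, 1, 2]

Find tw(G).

2

A width-2 tree decomposition is:
Bags: B1 = {1, 2, 3}  B2 = {0, 1, 3}
Tree: B1–B2
Each bag holds 3 vertices, so the decomposition has width 2, which upper-bounds the treewidth. On the other hand G contains the 3-clique {0, 1, 3}. A clique must lie in a single bag of any decomposition, so no decomposition can have width below 2. The upper and lower bounds meet at 2, so that is the treewidth.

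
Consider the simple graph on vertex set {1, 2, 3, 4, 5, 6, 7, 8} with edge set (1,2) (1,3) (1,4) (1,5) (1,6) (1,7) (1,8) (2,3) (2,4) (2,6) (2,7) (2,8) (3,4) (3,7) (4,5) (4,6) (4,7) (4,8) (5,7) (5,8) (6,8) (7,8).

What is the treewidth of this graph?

4

A width-4 tree decomposition is:
Bags: B1 = {1, 4, 5, 7, 8}  B2 = {1, 2, 4, 7, 8}  B3 = {1, 2, 3, 4, 7}  B4 = {1, 2, 4, 6, 8}
Tree: B1–B2, B2–B3, B2–B4
Each bag holds 5 vertices, so the decomposition has width 4, which upper-bounds the treewidth. For the lower bound, the 5 vertices {1, 2, 4, 6, 8} are pairwise adjacent, and any tree decomposition puts a clique entirely inside one bag — forcing width ≥ 4. Hence tw(G) = 4 exactly.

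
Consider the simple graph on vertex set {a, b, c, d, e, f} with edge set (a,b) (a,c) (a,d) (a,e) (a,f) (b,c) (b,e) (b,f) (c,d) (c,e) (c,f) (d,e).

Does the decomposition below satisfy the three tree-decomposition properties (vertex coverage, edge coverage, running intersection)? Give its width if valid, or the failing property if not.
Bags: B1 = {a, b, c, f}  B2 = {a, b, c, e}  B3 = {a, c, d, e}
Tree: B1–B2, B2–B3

Vertex coverage: the bags together contain {a, b, c, d, e, f}, the full vertex set. Edge coverage: each edge of G has both endpoints in at least one bag. Running intersection: for every vertex, the bags containing it form a connected subtree. All three properties hold, so this is a valid tree decomposition of width max|bag| − 1 = 3, and hence tw(G) ≤ 3.

Yes; width 3.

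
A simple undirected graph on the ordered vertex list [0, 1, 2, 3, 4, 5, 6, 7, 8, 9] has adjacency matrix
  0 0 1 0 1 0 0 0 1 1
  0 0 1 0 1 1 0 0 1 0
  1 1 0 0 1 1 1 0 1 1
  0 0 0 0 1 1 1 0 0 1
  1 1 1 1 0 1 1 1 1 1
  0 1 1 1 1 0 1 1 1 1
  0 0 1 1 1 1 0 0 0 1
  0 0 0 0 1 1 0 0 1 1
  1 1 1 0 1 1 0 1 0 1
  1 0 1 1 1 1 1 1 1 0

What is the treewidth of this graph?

4

A width-4 tree decomposition is:
Bags: B1 = {2, 4, 5, 8, 9}  B2 = {2, 4, 5, 6, 9}  B3 = {1, 2, 4, 5, 8}  B4 = {0, 2, 4, 8, 9}  B5 = {4, 5, 7, 8, 9}  B6 = {3, 4, 5, 6, 9}
Tree: B1–B2, B1–B3, B1–B4, B1–B5, B2–B6
Each bag holds 5 vertices, so the decomposition has width 4, which upper-bounds the treewidth. Conversely, {0, 2, 4, 8, 9} is a clique of size 5, and the vertices of any clique must share a bag in every tree decomposition; so some bag has ≥ 5 vertices and tw(G) ≥ 4. Combining the bounds, tw(G) = 4.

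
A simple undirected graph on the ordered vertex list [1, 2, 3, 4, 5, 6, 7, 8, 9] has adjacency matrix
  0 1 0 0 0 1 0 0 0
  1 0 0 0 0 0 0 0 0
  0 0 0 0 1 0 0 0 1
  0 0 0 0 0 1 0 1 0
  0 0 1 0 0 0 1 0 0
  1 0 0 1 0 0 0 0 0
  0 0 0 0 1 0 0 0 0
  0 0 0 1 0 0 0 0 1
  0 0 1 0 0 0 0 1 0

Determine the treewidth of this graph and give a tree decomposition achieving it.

Each bag holds 2 vertices, so the decomposition has width 1, which upper-bounds the treewidth. Since G has at least one edge (e.g. 7–5), it is not an edgeless graph, so tw(G) ≥ 1. Therefore the treewidth is 1.

Treewidth 1.
One optimal decomposition is:
Bags: B1 = {5, 7}  B2 = {3, 5}  B3 = {3, 9}  B4 = {8, 9}  B5 = {4, 8}  B6 = {4, 6}  B7 = {1, 6}  B8 = {1, 2}
Tree: B1–B2, B2–B3, B3–B4, B4–B5, B5–B6, B6–B7, B7–B8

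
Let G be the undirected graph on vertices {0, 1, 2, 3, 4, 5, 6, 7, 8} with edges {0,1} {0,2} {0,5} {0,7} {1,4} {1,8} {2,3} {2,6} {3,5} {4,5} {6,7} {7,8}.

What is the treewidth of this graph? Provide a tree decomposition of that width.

Treewidth 3.
Bags: B1 = {1, 3, 4, 5}  B2 = {0, 1, 3, 5}  B3 = {0, 1, 2, 3}  B4 = {0, 1, 2, 8}  B5 = {0, 2, 7, 8}  B6 = {2, 6, 7, 8}
Tree: B1–B2, B2–B3, B3–B4, B4–B5, B5–B6

The largest bag has 4 vertices, giving width 3; this decomposition certifies tw(G) ≤ 3. For the lower bound: the 4 vertex sets {3,4,5}, {1}, {0}, {2,6,7,8} are disjoint, each induces a connected subgraph, and every pair is joined by at least one edge of G. Contracting each set to a single vertex therefore yields K_{4} as a minor, and since treewidth is minor-monotone, tw(G) ≥ tw(K_{4}) = 3. Combining the bounds, tw(G) = 3.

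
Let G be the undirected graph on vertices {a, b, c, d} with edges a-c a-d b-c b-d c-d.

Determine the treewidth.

A width-2 tree decomposition is:
Bags: B1 = {b, c, d}  B2 = {a, c, d}
Tree: B1–B2
Every bag has size at most 3, so the width is 3 − 1 = 2 and tw(G) ≤ 2. On the other hand G contains the 3-clique {a, c, d}. A clique must lie in a single bag of any decomposition, so no decomposition can have width below 2. Therefore the treewidth is 2.

2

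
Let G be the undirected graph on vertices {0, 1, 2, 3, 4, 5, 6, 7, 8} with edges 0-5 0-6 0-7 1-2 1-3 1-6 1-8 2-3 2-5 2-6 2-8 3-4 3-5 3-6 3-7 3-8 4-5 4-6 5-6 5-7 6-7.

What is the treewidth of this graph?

A width-3 tree decomposition is:
Bags: B1 = {1, 2, 3, 6}  B2 = {1, 2, 3, 8}  B3 = {2, 3, 5, 6}  B4 = {3, 5, 6, 7}  B5 = {3, 4, 5, 6}  B6 = {0, 5, 6, 7}
Tree: B1–B2, B1–B3, B3–B4, B4–B5, B4–B6
Each bag holds 4 vertices, so the decomposition has width 3, which upper-bounds the treewidth. For the lower bound, the 4 vertices {0, 5, 6, 7} are pairwise adjacent, and any tree decomposition puts a clique entirely inside one bag — forcing width ≥ 3. Combining the bounds, tw(G) = 3.

3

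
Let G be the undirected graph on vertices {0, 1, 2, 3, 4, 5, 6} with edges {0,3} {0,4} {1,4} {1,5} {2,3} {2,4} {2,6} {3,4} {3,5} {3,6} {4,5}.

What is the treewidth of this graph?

2

A width-2 tree decomposition is:
Bags: B1 = {0, 3, 4}  B2 = {2, 3, 4}  B3 = {3, 4, 5}  B4 = {2, 3, 6}  B5 = {1, 4, 5}
Tree: B1–B2, B1–B3, B2–B4, B3–B5
Each bag holds 3 vertices, so the decomposition has width 2, which upper-bounds the treewidth. For the lower bound, the 3 vertices {1, 4, 5} are pairwise adjacent, and any tree decomposition puts a clique entirely inside one bag — forcing width ≥ 2. Combining the bounds, tw(G) = 2.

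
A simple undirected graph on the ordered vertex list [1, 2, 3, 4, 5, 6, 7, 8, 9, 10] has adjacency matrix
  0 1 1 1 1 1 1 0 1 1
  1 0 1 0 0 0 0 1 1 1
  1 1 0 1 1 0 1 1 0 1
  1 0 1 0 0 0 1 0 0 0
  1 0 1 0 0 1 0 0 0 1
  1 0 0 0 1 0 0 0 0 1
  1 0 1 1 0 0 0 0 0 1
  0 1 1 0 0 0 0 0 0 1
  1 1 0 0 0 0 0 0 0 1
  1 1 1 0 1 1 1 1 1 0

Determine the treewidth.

3

A width-3 tree decomposition is:
Bags: B1 = {1, 3, 7, 10}  B2 = {1, 2, 3, 10}  B3 = {1, 3, 5, 10}  B4 = {2, 3, 8, 10}  B5 = {1, 5, 6, 10}  B6 = {1, 3, 4, 7}  B7 = {1, 2, 9, 10}
Tree: B1–B2, B1–B3, B2–B4, B3–B5, B1–B6, B2–B7
The largest bag has 4 vertices, giving width 3; this decomposition certifies tw(G) ≤ 3. For the lower bound, the 4 vertices {2, 3, 8, 10} are pairwise adjacent, and any tree decomposition puts a clique entirely inside one bag — forcing width ≥ 3. Hence tw(G) = 3 exactly.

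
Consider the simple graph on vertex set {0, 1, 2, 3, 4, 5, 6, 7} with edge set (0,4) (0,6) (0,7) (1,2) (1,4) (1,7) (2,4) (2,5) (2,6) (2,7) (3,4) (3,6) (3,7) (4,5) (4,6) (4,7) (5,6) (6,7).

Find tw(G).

A width-3 tree decomposition is:
Bags: B1 = {2, 4, 6, 7}  B2 = {3, 4, 6, 7}  B3 = {0, 4, 6, 7}  B4 = {1, 2, 4, 7}  B5 = {2, 4, 5, 6}
Tree: B1–B2, B1–B3, B1–B4, B1–B5
The largest bag has 4 vertices, giving width 3; this decomposition certifies tw(G) ≤ 3. On the other hand G contains the 4-clique {1, 2, 4, 7}. A clique must lie in a single bag of any decomposition, so no decomposition can have width below 3. Hence tw(G) = 3 exactly.

3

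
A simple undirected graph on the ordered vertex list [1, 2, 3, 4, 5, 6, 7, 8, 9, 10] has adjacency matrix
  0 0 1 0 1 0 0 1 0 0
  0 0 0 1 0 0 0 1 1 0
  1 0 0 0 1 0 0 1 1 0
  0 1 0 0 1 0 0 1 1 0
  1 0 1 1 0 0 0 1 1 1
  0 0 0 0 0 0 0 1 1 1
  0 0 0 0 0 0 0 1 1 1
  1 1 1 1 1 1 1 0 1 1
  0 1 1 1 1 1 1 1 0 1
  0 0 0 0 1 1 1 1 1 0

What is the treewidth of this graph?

3

A width-3 tree decomposition is:
Bags: B1 = {5, 8, 9, 10}  B2 = {6, 8, 9, 10}  B3 = {4, 5, 8, 9}  B4 = {3, 5, 8, 9}  B5 = {1, 3, 5, 8}  B6 = {2, 4, 8, 9}  B7 = {7, 8, 9, 10}
Tree: B1–B2, B1–B3, B3–B4, B4–B5, B3–B6, B1–B7
Each bag holds 4 vertices, so the decomposition has width 3, which upper-bounds the treewidth. Conversely, {1, 3, 5, 8} is a clique of size 4, and the vertices of any clique must share a bag in every tree decomposition; so some bag has ≥ 4 vertices and tw(G) ≥ 3. Hence tw(G) = 3 exactly.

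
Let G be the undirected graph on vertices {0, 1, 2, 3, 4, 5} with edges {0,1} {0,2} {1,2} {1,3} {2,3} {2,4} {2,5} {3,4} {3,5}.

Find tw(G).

2

A width-2 tree decomposition is:
Bags: B1 = {2, 3, 4}  B2 = {2, 3, 5}  B3 = {1, 2, 3}  B4 = {0, 1, 2}
Tree: B1–B2, B1–B3, B3–B4
Every bag has size at most 3, so the width is 3 − 1 = 2 and tw(G) ≤ 2. Conversely, {0, 1, 2} is a clique of size 3, and the vertices of any clique must share a bag in every tree decomposition; so some bag has ≥ 3 vertices and tw(G) ≥ 2. Therefore the treewidth is 2.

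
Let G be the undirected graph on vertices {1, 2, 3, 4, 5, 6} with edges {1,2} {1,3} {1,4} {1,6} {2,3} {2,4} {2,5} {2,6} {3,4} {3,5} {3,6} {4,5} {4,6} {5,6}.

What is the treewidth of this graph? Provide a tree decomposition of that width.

Treewidth 4.
One optimal decomposition is:
Bags: B1 = {2, 3, 4, 5, 6}  B2 = {1, 2, 3, 4, 6}
Tree: B1–B2

The largest bag has 5 vertices, giving width 4; this decomposition certifies tw(G) ≤ 4. On the other hand G contains the 5-clique {1, 2, 3, 4, 6}. A clique must lie in a single bag of any decomposition, so no decomposition can have width below 4. Therefore the treewidth is 4.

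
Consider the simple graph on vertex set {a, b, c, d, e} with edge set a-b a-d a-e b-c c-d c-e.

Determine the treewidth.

A width-2 tree decomposition is:
Bags: B1 = {a, c, e}  B2 = {a, c, d}  B3 = {a, b, c}
Tree: B1–B2, B2–B3
The largest bag has 3 vertices, giving width 2; this decomposition certifies tw(G) ≤ 2. The edges e–a–d–c–e form a cycle, so G is not a tree and its treewidth is at least 2. Combining the bounds, tw(G) = 2.

2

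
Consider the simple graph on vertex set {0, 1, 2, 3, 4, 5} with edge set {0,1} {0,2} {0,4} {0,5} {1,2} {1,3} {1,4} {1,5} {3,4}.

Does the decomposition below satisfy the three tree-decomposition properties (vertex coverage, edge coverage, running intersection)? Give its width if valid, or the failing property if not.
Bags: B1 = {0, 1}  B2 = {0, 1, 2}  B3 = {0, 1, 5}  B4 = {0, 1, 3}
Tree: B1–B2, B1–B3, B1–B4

A tree decomposition must satisfy three properties: every vertex lies in some bag; for every edge, both endpoints lie together in some bag; and for every vertex, the bags containing it form a connected subtree. Here vertex 4 appears in no bag, so the decomposition is invalid.

No — vertex 4 appears in no bag.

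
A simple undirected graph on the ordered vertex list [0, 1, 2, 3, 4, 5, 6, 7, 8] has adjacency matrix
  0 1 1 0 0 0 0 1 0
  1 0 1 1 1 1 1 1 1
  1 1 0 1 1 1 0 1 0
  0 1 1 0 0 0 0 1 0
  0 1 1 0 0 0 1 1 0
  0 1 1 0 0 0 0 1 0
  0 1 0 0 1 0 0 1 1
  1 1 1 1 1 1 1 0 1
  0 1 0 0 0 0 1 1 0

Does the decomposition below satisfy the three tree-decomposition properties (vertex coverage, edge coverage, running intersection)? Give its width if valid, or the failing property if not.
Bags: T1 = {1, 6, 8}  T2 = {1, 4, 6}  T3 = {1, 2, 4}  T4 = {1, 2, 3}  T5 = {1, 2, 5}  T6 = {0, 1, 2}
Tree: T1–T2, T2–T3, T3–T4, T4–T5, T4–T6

A tree decomposition must satisfy three properties: every vertex lies in some bag; for every edge, both endpoints lie together in some bag; and for every vertex, the bags containing it form a connected subtree. Here vertex 7 appears in no bag, so the decomposition is invalid.

No — vertex 7 appears in no bag.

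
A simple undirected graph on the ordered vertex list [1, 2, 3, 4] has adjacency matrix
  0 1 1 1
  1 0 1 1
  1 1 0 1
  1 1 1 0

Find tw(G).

A width-3 tree decomposition is:
Bags: B1 = {1, 2, 3, 4}
Tree: (single bag)
With just one bag of size 4, the width is 4 − 1 = 3, so tw(G) ≤ 3. For the lower bound, the 4 vertices {1, 2, 3, 4} are pairwise adjacent, and any tree decomposition puts a clique entirely inside one bag — forcing width ≥ 3. Combining the bounds, tw(G) = 3.

3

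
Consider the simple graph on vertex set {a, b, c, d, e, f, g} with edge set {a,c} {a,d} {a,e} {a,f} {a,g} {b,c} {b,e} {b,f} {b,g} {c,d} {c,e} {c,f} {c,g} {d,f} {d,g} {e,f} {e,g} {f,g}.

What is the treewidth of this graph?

4

A width-4 tree decomposition is:
Bags: B1 = {a, c, e, f, g}  B2 = {a, c, d, f, g}  B3 = {b, c, e, f, g}
Tree: B1–B2, B1–B3
The largest bag has 5 vertices, giving width 4; this decomposition certifies tw(G) ≤ 4. For the lower bound, the 5 vertices {a, c, d, f, g} are pairwise adjacent, and any tree decomposition puts a clique entirely inside one bag — forcing width ≥ 4. Hence tw(G) = 4 exactly.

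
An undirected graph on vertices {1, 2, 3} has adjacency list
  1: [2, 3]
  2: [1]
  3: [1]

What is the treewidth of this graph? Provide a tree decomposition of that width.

Every bag has size at most 2, so the width is 2 − 1 = 1 and tw(G) ≤ 1. Since G has at least one edge (e.g. 1–2), it is not an edgeless graph, so tw(G) ≥ 1. Combining the bounds, tw(G) = 1.

Treewidth 1.
One such decomposition:
Bags: B1 = {1, 2}  B2 = {1, 3}
Tree: B1–B2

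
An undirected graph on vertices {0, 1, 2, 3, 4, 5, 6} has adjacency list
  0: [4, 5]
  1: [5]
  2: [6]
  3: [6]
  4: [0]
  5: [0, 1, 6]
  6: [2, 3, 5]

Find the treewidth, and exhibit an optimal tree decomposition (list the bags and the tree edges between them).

Treewidth 1.
Bags: B1 = {5, 6}  B2 = {3, 6}  B3 = {0, 5}  B4 = {0, 4}  B5 = {1, 5}  B6 = {2, 6}
Tree: B1–B2, B1–B3, B3–B4, B1–B5, B2–B6

Each bag holds 2 vertices, so the decomposition has width 1, which upper-bounds the treewidth. Any graph with an edge has treewidth ≥ 1, and G has the edge 5–6. Combining the bounds, tw(G) = 1.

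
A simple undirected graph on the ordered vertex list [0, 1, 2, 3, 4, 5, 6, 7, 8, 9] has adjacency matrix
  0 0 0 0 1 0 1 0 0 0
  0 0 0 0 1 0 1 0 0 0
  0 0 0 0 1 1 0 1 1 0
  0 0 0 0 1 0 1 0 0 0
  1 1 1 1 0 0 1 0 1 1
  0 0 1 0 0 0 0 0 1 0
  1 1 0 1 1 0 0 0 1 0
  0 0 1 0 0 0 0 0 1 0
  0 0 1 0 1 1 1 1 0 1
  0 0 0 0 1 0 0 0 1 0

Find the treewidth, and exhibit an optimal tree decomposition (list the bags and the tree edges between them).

Treewidth 2.
One optimal decomposition is:
Bags: B1 = {2, 4, 8}  B2 = {2, 5, 8}  B3 = {4, 6, 8}  B4 = {3, 4, 6}  B5 = {0, 4, 6}  B6 = {1, 4, 6}  B7 = {4, 8, 9}  B8 = {2, 7, 8}
Tree: B1–B2, B1–B3, B3–B4, B4–B5, B3–B6, B1–B7, B1–B8

The largest bag has 3 vertices, giving width 2; this decomposition certifies tw(G) ≤ 2. Conversely, {4, 8, 9} is a clique of size 3, and the vertices of any clique must share a bag in every tree decomposition; so some bag has ≥ 3 vertices and tw(G) ≥ 2. Hence tw(G) = 2 exactly.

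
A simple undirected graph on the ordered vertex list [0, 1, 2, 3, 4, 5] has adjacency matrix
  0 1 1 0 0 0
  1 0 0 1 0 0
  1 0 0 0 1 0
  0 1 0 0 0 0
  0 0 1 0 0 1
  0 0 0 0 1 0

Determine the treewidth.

1

A width-1 tree decomposition is:
Bags: B1 = {4, 5}  B2 = {2, 4}  B3 = {0, 2}  B4 = {0, 1}  B5 = {1, 3}
Tree: B1–B2, B2–B3, B3–B4, B4–B5
Every bag has size at most 2, so the width is 2 − 1 = 1 and tw(G) ≤ 1. Any graph with an edge has treewidth ≥ 1, and G has the edge 5–4. Combining the bounds, tw(G) = 1.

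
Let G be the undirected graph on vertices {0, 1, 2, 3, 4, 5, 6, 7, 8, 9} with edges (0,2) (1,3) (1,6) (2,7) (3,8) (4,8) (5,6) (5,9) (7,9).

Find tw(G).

A width-1 tree decomposition is:
Bags: B1 = {0, 2}  B2 = {2, 7}  B3 = {7, 9}  B4 = {5, 9}  B5 = {5, 6}  B6 = {1, 6}  B7 = {1, 3}  B8 = {3, 8}  B9 = {4, 8}
Tree: B1–B2, B2–B3, B3–B4, B4–B5, B5–B6, B6–B7, B7–B8, B8–B9
The largest bag has 2 vertices, giving width 1; this decomposition certifies tw(G) ≤ 1. G has an edge, so its treewidth is at least 1. Hence tw(G) = 1 exactly.

1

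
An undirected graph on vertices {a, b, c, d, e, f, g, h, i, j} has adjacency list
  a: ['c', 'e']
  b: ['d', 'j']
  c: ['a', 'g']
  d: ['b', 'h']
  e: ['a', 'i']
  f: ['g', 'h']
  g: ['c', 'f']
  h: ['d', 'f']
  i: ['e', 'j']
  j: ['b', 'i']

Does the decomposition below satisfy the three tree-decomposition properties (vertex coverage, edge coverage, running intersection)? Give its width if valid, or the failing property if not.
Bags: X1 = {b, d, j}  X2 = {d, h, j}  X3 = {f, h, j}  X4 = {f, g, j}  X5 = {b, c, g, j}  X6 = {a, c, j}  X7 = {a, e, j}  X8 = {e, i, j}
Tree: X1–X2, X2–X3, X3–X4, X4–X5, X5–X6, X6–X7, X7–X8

No — bags containing vertex b are not connected in the tree.

A tree decomposition must satisfy three properties: every vertex lies in some bag; for every edge, both endpoints lie together in some bag; and for every vertex, the bags containing it form a connected subtree. Here bags containing vertex b are not connected in the tree, so the decomposition is invalid.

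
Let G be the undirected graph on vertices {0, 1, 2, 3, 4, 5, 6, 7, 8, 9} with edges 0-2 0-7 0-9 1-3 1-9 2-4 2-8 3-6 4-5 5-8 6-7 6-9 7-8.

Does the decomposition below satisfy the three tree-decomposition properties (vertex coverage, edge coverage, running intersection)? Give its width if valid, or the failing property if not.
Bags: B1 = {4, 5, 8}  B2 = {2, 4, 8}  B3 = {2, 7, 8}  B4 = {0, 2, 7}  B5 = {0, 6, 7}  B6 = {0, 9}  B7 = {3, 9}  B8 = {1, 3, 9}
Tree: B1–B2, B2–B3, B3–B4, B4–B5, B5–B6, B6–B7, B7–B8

No — edge (6,9) lies in no bag.

A tree decomposition must satisfy three properties: every vertex lies in some bag; for every edge, both endpoints lie together in some bag; and for every vertex, the bags containing it form a connected subtree. Here edge (6,9) lies in no bag, so the decomposition is invalid.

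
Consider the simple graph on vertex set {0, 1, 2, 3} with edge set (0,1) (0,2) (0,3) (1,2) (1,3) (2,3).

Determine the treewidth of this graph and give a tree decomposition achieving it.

Treewidth 3.
One optimal decomposition is:
Bags: B1 = {0, 1, 2, 3}
Tree: (single bag)

A single bag containing all 4 vertices is trivially a valid decomposition of width 3. For the lower bound, the 4 vertices {0, 1, 2, 3} are pairwise adjacent, and any tree decomposition puts a clique entirely inside one bag — forcing width ≥ 3. The upper and lower bounds meet at 3, so that is the treewidth.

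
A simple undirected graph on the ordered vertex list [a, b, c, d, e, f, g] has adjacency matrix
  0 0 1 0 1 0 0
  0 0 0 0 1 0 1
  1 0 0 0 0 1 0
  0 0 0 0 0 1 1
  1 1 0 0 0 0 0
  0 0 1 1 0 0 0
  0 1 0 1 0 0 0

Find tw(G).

2

A width-2 tree decomposition is:
Bags: B1 = {a, c, f}  B2 = {a, d, f}  B3 = {a, d, g}  B4 = {a, b, g}  B5 = {a, b, e}
Tree: B1–B2, B2–B3, B3–B4, B4–B5
The largest bag has 3 vertices, giving width 2; this decomposition certifies tw(G) ≤ 2. The edges a–c–f–d–g–b–e–a form a cycle, so G is not a tree and its treewidth is at least 2. Hence tw(G) = 2 exactly.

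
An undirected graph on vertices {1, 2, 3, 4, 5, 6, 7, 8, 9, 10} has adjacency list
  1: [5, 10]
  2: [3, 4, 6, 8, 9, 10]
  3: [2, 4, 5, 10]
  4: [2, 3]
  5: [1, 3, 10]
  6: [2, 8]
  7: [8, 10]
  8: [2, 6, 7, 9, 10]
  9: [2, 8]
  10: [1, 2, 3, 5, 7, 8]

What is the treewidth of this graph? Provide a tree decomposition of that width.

Treewidth 2.
One such decomposition:
Bags: B1 = {7, 8, 10}  B2 = {2, 8, 10}  B3 = {2, 3, 10}  B4 = {2, 3, 4}  B5 = {3, 5, 10}  B6 = {2, 8, 9}  B7 = {1, 5, 10}  B8 = {2, 6, 8}
Tree: B1–B2, B2–B3, B3–B4, B3–B5, B2–B6, B5–B7, B2–B8

Each bag holds 3 vertices, so the decomposition has width 2, which upper-bounds the treewidth. Conversely, {1, 5, 10} is a clique of size 3, and the vertices of any clique must share a bag in every tree decomposition; so some bag has ≥ 3 vertices and tw(G) ≥ 2. Hence tw(G) = 2 exactly.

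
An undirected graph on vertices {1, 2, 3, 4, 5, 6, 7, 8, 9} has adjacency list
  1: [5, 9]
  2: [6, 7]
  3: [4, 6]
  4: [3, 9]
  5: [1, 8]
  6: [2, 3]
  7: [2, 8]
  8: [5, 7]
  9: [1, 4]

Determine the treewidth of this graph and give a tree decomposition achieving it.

The largest bag has 3 vertices, giving width 2; this decomposition certifies tw(G) ≤ 2. For the lower bound, G contains the cycle 7–8–5–1–9–4–3–6–2–7, so G is not a forest; only forests have treewidth ≤ 1, hence tw(G) ≥ 2. Therefore the treewidth is 2.

Treewidth 2.
Bags: B1 = {5, 7, 8}  B2 = {1, 5, 7}  B3 = {1, 7, 9}  B4 = {4, 7, 9}  B5 = {3, 4, 7}  B6 = {3, 6, 7}  B7 = {2, 6, 7}
Tree: B1–B2, B2–B3, B3–B4, B4–B5, B5–B6, B6–B7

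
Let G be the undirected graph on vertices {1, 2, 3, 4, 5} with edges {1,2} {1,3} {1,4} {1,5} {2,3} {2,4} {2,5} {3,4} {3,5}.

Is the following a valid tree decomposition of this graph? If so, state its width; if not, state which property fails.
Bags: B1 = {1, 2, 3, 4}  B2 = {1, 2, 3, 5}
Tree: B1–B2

Vertex coverage: the bags together contain {1, 2, 3, 4, 5}, the full vertex set. Edge coverage: each edge of G has both endpoints in at least one bag. Running intersection: for every vertex, the bags containing it form a connected subtree. All three properties hold, so this is a valid tree decomposition of width max|bag| − 1 = 3, and hence tw(G) ≤ 3.

Yes; width 3.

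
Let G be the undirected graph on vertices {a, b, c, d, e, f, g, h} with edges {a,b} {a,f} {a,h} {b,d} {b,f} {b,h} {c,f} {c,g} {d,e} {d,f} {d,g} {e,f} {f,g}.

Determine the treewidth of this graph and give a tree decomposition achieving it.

Treewidth 2.
One such decomposition:
Bags: B1 = {b, d, f}  B2 = {d, e, f}  B3 = {a, b, f}  B4 = {d, f, g}  B5 = {a, b, h}  B6 = {c, f, g}
Tree: B1–B2, B1–B3, B2–B4, B3–B5, B4–B6

The largest bag has 3 vertices, giving width 2; this decomposition certifies tw(G) ≤ 2. On the other hand G contains the 3-clique {a, b, h}. A clique must lie in a single bag of any decomposition, so no decomposition can have width below 2. Hence tw(G) = 2 exactly.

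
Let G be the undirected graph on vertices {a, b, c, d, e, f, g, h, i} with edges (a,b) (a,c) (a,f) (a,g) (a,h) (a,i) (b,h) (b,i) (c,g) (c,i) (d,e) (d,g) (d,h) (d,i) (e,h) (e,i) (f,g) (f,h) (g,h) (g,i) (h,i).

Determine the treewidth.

A width-3 tree decomposition is:
Bags: B1 = {a, b, h, i}  B2 = {a, g, h, i}  B3 = {a, f, g, h}  B4 = {d, g, h, i}  B5 = {a, c, g, i}  B6 = {d, e, h, i}
Tree: B1–B2, B2–B3, B2–B4, B2–B5, B4–B6
The largest bag has 4 vertices, giving width 3; this decomposition certifies tw(G) ≤ 3. For the lower bound, the 4 vertices {a, f, g, h} are pairwise adjacent, and any tree decomposition puts a clique entirely inside one bag — forcing width ≥ 3. Combining the bounds, tw(G) = 3.

3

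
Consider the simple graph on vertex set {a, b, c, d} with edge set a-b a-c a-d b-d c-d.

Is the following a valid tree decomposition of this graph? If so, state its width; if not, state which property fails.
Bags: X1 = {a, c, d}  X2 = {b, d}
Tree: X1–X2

A tree decomposition must satisfy three properties: every vertex lies in some bag; for every edge, both endpoints lie together in some bag; and for every vertex, the bags containing it form a connected subtree. Here edge (a,b) lies in no bag, so the decomposition is invalid.

No — edge (a,b) lies in no bag.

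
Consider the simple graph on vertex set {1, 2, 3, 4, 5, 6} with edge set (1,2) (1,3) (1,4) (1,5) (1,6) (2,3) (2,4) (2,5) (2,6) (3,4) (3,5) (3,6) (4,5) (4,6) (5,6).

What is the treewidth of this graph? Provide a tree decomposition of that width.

Treewidth 5.
One such decomposition:
Bags: B1 = {1, 2, 3, 4, 5, 6}
Tree: (single bag)

A single bag containing all 6 vertices is trivially a valid decomposition of width 5. Conversely, {1, 2, 3, 4, 5, 6} is a clique of size 6, and the vertices of any clique must share a bag in every tree decomposition; so some bag has ≥ 6 vertices and tw(G) ≥ 5. Therefore the treewidth is 5.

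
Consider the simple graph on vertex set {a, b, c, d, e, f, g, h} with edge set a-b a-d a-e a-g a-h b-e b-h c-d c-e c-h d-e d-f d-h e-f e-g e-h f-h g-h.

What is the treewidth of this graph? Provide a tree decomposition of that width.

Treewidth 3.
Bags: B1 = {a, d, e, h}  B2 = {a, e, g, h}  B3 = {c, d, e, h}  B4 = {a, b, e, h}  B5 = {d, e, f, h}
Tree: B1–B2, B1–B3, B2–B4, B3–B5

The largest bag has 4 vertices, giving width 3; this decomposition certifies tw(G) ≤ 3. On the other hand G contains the 4-clique {d, e, f, h}. A clique must lie in a single bag of any decomposition, so no decomposition can have width below 3. Hence tw(G) = 3 exactly.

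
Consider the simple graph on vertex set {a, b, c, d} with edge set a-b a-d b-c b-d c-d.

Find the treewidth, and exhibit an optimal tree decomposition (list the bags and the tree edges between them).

Treewidth 2.
One such decomposition:
Bags: B1 = {b, c, d}  B2 = {a, b, d}
Tree: B1–B2

Each bag holds 3 vertices, so the decomposition has width 2, which upper-bounds the treewidth. Conversely, {b, c, d} is a clique of size 3, and the vertices of any clique must share a bag in every tree decomposition; so some bag has ≥ 3 vertices and tw(G) ≥ 2. Combining the bounds, tw(G) = 2.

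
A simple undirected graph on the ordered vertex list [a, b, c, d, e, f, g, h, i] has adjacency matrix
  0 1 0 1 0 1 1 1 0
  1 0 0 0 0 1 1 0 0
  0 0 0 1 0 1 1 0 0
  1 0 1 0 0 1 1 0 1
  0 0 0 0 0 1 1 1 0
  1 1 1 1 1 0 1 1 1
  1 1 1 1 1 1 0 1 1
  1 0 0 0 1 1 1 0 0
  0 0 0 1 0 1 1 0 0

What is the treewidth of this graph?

3

A width-3 tree decomposition is:
Bags: B1 = {a, d, f, g}  B2 = {a, f, g, h}  B3 = {d, f, g, i}  B4 = {a, b, f, g}  B5 = {c, d, f, g}  B6 = {e, f, g, h}
Tree: B1–B2, B1–B3, B2–B4, B1–B5, B2–B6
The largest bag has 4 vertices, giving width 3; this decomposition certifies tw(G) ≤ 3. Conversely, {c, d, f, g} is a clique of size 4, and the vertices of any clique must share a bag in every tree decomposition; so some bag has ≥ 4 vertices and tw(G) ≥ 3. Combining the bounds, tw(G) = 3.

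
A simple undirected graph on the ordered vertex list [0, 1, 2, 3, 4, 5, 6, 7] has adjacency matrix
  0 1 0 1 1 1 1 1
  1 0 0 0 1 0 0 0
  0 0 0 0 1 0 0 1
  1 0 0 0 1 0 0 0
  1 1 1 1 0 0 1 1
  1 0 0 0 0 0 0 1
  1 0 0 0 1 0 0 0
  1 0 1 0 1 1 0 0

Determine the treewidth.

2

A width-2 tree decomposition is:
Bags: B1 = {2, 4, 7}  B2 = {0, 4, 7}  B3 = {0, 5, 7}  B4 = {0, 3, 4}  B5 = {0, 1, 4}  B6 = {0, 4, 6}
Tree: B1–B2, B2–B3, B2–B4, B2–B5, B5–B6
Each bag holds 3 vertices, so the decomposition has width 2, which upper-bounds the treewidth. For the lower bound, the 3 vertices {0, 1, 4} are pairwise adjacent, and any tree decomposition puts a clique entirely inside one bag — forcing width ≥ 2. Therefore the treewidth is 2.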